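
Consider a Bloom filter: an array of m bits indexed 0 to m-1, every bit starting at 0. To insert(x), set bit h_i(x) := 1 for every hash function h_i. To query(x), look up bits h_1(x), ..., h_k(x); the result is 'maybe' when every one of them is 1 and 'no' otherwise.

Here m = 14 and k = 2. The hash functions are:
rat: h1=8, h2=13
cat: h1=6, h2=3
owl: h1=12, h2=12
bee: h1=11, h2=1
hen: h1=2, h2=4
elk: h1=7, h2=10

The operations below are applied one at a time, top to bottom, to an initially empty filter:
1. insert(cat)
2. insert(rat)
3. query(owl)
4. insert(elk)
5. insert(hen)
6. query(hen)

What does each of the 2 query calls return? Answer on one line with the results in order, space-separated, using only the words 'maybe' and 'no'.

Answer: no maybe

Derivation:
Start: bits=00000000000000
Op 1: insert cat -> sets bits 3 6 -> bits=00010010000000
Op 2: insert rat -> sets bits 8 13 -> bits=00010010100001
Op 3: query owl -> checks bit12=0 (has a 0) -> no
Op 4: insert elk -> sets bits 7 10 -> bits=00010011101001
Op 5: insert hen -> sets bits 2 4 -> bits=00111011101001
Op 6: query hen -> checks bit2=1, bit4=1 (all 1) -> maybe
Query results in order: no maybe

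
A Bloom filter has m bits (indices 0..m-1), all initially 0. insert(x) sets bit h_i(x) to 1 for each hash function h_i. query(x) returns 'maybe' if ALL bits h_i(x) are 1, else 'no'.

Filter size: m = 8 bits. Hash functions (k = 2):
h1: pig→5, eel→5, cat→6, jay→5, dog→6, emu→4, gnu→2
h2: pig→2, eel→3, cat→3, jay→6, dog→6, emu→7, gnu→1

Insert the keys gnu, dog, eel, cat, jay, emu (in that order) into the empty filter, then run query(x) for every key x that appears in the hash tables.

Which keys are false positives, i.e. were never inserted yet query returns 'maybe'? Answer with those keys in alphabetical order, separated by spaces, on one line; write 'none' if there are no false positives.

Start: bits=00000000
After insert 'gnu': sets bits 1 2 -> bits=01100000
After insert 'dog': sets bits 6 -> bits=01100010
After insert 'eel': sets bits 3 5 -> bits=01110110
After insert 'cat': sets bits 3 6 -> bits=01110110
After insert 'jay': sets bits 5 6 -> bits=01110110
After insert 'emu': sets bits 4 7 -> bits=01111111
Not inserted: pig — query each against bits=01111111:
query pig: checks bit2=1, bit5=1 (all 1) -> maybe => FALSE POSITIVE
False positives (alphabetical): pig

Answer: pig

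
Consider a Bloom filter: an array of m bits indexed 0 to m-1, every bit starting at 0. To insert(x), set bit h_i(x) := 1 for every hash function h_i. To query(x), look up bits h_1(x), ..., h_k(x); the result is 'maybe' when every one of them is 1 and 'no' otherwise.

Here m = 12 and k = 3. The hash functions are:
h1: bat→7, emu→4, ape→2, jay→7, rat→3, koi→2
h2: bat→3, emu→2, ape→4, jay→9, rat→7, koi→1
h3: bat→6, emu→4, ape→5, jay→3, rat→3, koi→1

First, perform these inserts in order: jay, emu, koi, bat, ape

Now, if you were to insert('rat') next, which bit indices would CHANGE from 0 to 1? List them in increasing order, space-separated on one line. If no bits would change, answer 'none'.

Answer: none

Derivation:
Start: bits=000000000000
After insert 'jay': sets bits 3 7 9 -> bits=000100010100
After insert 'emu': sets bits 2 4 -> bits=001110010100
After insert 'koi': sets bits 1 2 -> bits=011110010100
After insert 'bat': sets bits 3 6 7 -> bits=011110110100
After insert 'ape': sets bits 2 4 5 -> bits=011111110100
insert 'rat' would touch bits 3 7; currently bit3=1, bit7=1
Bits that are 0 among those (would change 0->1): none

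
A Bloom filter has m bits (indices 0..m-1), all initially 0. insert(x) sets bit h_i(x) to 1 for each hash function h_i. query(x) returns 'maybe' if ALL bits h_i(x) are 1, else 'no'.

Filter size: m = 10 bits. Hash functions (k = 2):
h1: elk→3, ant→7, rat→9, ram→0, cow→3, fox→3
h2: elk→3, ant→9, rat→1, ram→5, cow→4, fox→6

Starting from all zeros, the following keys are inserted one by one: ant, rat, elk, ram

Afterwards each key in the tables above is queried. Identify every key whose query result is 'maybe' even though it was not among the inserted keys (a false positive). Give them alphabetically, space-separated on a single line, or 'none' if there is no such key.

Start: bits=0000000000
After insert 'ant': sets bits 7 9 -> bits=0000000101
After insert 'rat': sets bits 1 9 -> bits=0100000101
After insert 'elk': sets bits 3 -> bits=0101000101
After insert 'ram': sets bits 0 5 -> bits=1101010101
Not inserted: cow fox — query each against bits=1101010101:
query cow: checks bit3=1, bit4=0 (has a 0) -> no => not a false positive
query fox: checks bit3=1, bit6=0 (has a 0) -> no => not a false positive
False positives (alphabetical): none

Answer: none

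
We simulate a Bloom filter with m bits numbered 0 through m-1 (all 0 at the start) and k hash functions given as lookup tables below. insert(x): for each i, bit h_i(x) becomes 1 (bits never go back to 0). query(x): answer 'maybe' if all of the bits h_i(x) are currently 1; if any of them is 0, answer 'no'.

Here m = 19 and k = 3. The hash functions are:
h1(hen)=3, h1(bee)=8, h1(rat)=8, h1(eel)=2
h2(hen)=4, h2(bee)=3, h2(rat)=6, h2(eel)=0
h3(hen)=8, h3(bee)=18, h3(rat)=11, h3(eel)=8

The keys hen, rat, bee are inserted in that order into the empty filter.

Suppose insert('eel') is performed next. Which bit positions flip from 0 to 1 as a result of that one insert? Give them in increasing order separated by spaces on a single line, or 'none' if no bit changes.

Answer: 0 2

Derivation:
Start: bits=0000000000000000000
After insert 'hen': sets bits 3 4 8 -> bits=0001100010000000000
After insert 'rat': sets bits 6 8 11 -> bits=0001101010010000000
After insert 'bee': sets bits 3 8 18 -> bits=0001101010010000001
insert 'eel' would touch bits 0 2 8; currently bit0=0, bit2=0, bit8=1
Bits that are 0 among those (would change 0->1): 0 2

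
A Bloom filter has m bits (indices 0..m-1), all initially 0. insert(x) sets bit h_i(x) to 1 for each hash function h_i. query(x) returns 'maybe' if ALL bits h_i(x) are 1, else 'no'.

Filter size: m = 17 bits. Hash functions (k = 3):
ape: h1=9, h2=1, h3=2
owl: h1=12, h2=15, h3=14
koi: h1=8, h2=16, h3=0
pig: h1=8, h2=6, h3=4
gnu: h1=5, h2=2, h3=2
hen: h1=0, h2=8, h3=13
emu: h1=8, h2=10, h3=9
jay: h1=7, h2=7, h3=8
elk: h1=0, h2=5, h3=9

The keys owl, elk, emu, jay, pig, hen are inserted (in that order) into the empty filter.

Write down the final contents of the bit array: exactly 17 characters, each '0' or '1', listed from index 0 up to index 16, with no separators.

Start: bits=00000000000000000
After insert 'owl': sets bits 12 14 15 -> bits=00000000000010110
After insert 'elk': sets bits 0 5 9 -> bits=10000100010010110
After insert 'emu': sets bits 8 9 10 -> bits=10000100111010110
After insert 'jay': sets bits 7 8 -> bits=10000101111010110
After insert 'pig': sets bits 4 6 8 -> bits=10001111111010110
After insert 'hen': sets bits 0 8 13 -> bits=10001111111011110

Answer: 10001111111011110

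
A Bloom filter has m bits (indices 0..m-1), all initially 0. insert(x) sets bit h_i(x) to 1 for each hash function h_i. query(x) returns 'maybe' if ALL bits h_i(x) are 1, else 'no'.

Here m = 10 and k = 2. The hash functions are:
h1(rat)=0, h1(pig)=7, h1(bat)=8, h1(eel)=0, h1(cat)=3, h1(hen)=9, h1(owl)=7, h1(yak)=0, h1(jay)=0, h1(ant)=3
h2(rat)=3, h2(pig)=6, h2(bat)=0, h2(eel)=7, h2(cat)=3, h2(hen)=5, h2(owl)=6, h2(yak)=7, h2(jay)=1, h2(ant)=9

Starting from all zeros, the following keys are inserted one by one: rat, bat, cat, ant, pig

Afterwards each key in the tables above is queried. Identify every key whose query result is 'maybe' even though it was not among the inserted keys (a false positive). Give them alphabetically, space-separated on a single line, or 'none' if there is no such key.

Start: bits=0000000000
After insert 'rat': sets bits 0 3 -> bits=1001000000
After insert 'bat': sets bits 0 8 -> bits=1001000010
After insert 'cat': sets bits 3 -> bits=1001000010
After insert 'ant': sets bits 3 9 -> bits=1001000011
After insert 'pig': sets bits 6 7 -> bits=1001001111
Not inserted: eel hen jay owl yak — query each against bits=1001001111:
query eel: checks bit0=1, bit7=1 (all 1) -> maybe => FALSE POSITIVE
query hen: checks bit5=0, bit9=1 (has a 0) -> no => not a false positive
query jay: checks bit0=1, bit1=0 (has a 0) -> no => not a false positive
query owl: checks bit6=1, bit7=1 (all 1) -> maybe => FALSE POSITIVE
query yak: checks bit0=1, bit7=1 (all 1) -> maybe => FALSE POSITIVE
False positives (alphabetical): eel owl yak

Answer: eel owl yak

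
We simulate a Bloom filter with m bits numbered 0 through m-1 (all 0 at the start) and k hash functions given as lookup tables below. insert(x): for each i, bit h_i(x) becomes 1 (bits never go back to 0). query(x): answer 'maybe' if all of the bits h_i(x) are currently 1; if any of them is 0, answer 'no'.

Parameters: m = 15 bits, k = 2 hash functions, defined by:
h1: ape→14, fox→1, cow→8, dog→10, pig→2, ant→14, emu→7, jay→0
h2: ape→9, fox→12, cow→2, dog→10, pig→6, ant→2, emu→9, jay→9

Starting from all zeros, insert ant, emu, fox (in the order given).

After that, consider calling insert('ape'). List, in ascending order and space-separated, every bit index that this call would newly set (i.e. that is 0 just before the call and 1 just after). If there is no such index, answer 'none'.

Answer: none

Derivation:
Start: bits=000000000000000
After insert 'ant': sets bits 2 14 -> bits=001000000000001
After insert 'emu': sets bits 7 9 -> bits=001000010100001
After insert 'fox': sets bits 1 12 -> bits=011000010100101
insert 'ape' would touch bits 9 14; currently bit9=1, bit14=1
Bits that are 0 among those (would change 0->1): none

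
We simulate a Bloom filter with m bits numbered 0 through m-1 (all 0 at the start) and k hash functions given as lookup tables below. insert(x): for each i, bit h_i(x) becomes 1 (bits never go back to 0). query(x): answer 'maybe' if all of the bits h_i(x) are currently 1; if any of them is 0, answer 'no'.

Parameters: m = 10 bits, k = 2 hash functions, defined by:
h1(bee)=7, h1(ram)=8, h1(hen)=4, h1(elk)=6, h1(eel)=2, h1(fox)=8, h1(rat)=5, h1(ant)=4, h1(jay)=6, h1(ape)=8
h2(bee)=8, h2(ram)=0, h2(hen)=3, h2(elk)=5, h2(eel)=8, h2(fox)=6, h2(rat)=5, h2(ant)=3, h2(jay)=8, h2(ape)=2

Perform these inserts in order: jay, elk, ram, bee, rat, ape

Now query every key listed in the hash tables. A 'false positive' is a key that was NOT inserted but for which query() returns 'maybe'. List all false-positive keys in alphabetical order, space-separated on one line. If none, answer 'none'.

Start: bits=0000000000
After insert 'jay': sets bits 6 8 -> bits=0000001010
After insert 'elk': sets bits 5 6 -> bits=0000011010
After insert 'ram': sets bits 0 8 -> bits=1000011010
After insert 'bee': sets bits 7 8 -> bits=1000011110
After insert 'rat': sets bits 5 -> bits=1000011110
After insert 'ape': sets bits 2 8 -> bits=1010011110
Not inserted: ant eel fox hen — query each against bits=1010011110:
query ant: checks bit3=0, bit4=0 (has a 0) -> no => not a false positive
query eel: checks bit2=1, bit8=1 (all 1) -> maybe => FALSE POSITIVE
query fox: checks bit6=1, bit8=1 (all 1) -> maybe => FALSE POSITIVE
query hen: checks bit3=0, bit4=0 (has a 0) -> no => not a false positive
False positives (alphabetical): eel fox

Answer: eel fox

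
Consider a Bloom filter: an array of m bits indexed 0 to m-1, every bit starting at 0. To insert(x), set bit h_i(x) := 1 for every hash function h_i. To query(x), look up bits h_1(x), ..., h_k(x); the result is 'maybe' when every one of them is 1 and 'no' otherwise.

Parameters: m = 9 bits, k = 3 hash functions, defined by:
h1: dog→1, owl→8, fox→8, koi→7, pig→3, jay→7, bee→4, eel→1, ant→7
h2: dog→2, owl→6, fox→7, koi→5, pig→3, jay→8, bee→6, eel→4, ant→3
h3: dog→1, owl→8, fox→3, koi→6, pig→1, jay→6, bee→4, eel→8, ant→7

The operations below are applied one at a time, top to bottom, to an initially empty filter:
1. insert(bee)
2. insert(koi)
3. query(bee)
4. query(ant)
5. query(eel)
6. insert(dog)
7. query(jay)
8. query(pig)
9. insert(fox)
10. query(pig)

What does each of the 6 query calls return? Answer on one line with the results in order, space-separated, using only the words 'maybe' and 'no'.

Start: bits=000000000
Op 1: insert bee -> sets bits 4 6 -> bits=000010100
Op 2: insert koi -> sets bits 5 6 7 -> bits=000011110
Op 3: query bee -> checks bit4=1, bit6=1 (all 1) -> maybe
Op 4: query ant -> checks bit3=0, bit7=1 (has a 0) -> no
Op 5: query eel -> checks bit1=0, bit4=1, bit8=0 (has a 0) -> no
Op 6: insert dog -> sets bits 1 2 -> bits=011011110
Op 7: query jay -> checks bit6=1, bit7=1, bit8=0 (has a 0) -> no
Op 8: query pig -> checks bit1=1, bit3=0 (has a 0) -> no
Op 9: insert fox -> sets bits 3 7 8 -> bits=011111111
Op 10: query pig -> checks bit1=1, bit3=1 (all 1) -> maybe
Query results in order: maybe no no no no maybe

Answer: maybe no no no no maybe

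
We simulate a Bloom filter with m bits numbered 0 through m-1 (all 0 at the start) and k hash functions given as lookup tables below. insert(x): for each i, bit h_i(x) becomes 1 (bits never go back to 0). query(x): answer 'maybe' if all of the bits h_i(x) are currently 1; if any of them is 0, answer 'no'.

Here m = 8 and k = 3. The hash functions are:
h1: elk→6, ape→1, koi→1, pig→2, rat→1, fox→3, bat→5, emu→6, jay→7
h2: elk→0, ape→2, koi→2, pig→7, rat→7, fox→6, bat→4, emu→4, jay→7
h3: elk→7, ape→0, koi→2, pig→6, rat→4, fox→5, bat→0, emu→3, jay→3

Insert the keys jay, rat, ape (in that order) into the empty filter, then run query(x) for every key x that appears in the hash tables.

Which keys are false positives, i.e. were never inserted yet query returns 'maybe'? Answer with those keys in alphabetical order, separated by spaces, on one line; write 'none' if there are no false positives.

Answer: koi

Derivation:
Start: bits=00000000
After insert 'jay': sets bits 3 7 -> bits=00010001
After insert 'rat': sets bits 1 4 7 -> bits=01011001
After insert 'ape': sets bits 0 1 2 -> bits=11111001
Not inserted: bat elk emu fox koi pig — query each against bits=11111001:
query bat: checks bit0=1, bit4=1, bit5=0 (has a 0) -> no => not a false positive
query elk: checks bit0=1, bit6=0, bit7=1 (has a 0) -> no => not a false positive
query emu: checks bit3=1, bit4=1, bit6=0 (has a 0) -> no => not a false positive
query fox: checks bit3=1, bit5=0, bit6=0 (has a 0) -> no => not a false positive
query koi: checks bit1=1, bit2=1 (all 1) -> maybe => FALSE POSITIVE
query pig: checks bit2=1, bit6=0, bit7=1 (has a 0) -> no => not a false positive
False positives (alphabetical): koi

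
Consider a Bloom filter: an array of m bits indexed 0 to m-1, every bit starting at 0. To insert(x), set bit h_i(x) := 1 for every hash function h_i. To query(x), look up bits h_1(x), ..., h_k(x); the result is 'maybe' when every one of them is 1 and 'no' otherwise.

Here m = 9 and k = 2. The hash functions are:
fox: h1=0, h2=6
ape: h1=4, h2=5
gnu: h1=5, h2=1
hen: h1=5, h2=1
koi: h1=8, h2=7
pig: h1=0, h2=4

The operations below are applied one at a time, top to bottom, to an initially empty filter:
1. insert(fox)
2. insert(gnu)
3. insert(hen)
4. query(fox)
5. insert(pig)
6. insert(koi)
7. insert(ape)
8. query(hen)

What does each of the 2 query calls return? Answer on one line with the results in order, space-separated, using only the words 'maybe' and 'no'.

Start: bits=000000000
Op 1: insert fox -> sets bits 0 6 -> bits=100000100
Op 2: insert gnu -> sets bits 1 5 -> bits=110001100
Op 3: insert hen -> sets bits 1 5 -> bits=110001100
Op 4: query fox -> checks bit0=1, bit6=1 (all 1) -> maybe
Op 5: insert pig -> sets bits 0 4 -> bits=110011100
Op 6: insert koi -> sets bits 7 8 -> bits=110011111
Op 7: insert ape -> sets bits 4 5 -> bits=110011111
Op 8: query hen -> checks bit1=1, bit5=1 (all 1) -> maybe
Query results in order: maybe maybe

Answer: maybe maybe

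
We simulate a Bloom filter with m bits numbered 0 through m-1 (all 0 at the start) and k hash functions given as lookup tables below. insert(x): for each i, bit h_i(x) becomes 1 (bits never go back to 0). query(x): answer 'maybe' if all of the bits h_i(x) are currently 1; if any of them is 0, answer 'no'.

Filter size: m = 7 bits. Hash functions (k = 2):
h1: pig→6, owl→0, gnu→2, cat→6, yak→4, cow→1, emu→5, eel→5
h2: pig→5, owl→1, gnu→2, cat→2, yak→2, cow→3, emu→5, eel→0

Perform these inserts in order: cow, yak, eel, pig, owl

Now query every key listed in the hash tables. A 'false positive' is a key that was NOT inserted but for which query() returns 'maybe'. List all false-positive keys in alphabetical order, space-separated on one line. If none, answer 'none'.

Start: bits=0000000
After insert 'cow': sets bits 1 3 -> bits=0101000
After insert 'yak': sets bits 2 4 -> bits=0111100
After insert 'eel': sets bits 0 5 -> bits=1111110
After insert 'pig': sets bits 5 6 -> bits=1111111
After insert 'owl': sets bits 0 1 -> bits=1111111
Not inserted: cat emu gnu — query each against bits=1111111:
query cat: checks bit2=1, bit6=1 (all 1) -> maybe => FALSE POSITIVE
query emu: checks bit5=1 (all 1) -> maybe => FALSE POSITIVE
query gnu: checks bit2=1 (all 1) -> maybe => FALSE POSITIVE
False positives (alphabetical): cat emu gnu

Answer: cat emu gnu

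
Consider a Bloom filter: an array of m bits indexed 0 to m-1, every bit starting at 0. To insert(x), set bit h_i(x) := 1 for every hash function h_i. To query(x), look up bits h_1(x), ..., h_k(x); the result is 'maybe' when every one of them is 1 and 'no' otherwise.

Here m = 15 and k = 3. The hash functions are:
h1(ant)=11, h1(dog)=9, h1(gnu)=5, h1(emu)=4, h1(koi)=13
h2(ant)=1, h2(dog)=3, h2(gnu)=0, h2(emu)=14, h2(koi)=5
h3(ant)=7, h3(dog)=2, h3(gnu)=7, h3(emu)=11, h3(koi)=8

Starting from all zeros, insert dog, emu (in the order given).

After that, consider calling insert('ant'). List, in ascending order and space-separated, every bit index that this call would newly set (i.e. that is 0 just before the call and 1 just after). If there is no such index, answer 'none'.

Start: bits=000000000000000
After insert 'dog': sets bits 2 3 9 -> bits=001100000100000
After insert 'emu': sets bits 4 11 14 -> bits=001110000101001
insert 'ant' would touch bits 1 7 11; currently bit1=0, bit7=0, bit11=1
Bits that are 0 among those (would change 0->1): 1 7

Answer: 1 7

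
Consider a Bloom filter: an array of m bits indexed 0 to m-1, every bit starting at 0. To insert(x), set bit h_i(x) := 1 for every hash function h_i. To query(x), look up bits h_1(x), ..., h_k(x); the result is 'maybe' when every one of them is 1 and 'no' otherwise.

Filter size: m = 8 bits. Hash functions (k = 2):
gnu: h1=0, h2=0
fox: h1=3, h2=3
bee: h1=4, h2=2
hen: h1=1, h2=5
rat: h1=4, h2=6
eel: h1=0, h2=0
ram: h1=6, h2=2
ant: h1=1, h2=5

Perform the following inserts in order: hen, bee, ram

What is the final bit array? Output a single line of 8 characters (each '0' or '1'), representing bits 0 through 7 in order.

Start: bits=00000000
After insert 'hen': sets bits 1 5 -> bits=01000100
After insert 'bee': sets bits 2 4 -> bits=01101100
After insert 'ram': sets bits 2 6 -> bits=01101110

Answer: 01101110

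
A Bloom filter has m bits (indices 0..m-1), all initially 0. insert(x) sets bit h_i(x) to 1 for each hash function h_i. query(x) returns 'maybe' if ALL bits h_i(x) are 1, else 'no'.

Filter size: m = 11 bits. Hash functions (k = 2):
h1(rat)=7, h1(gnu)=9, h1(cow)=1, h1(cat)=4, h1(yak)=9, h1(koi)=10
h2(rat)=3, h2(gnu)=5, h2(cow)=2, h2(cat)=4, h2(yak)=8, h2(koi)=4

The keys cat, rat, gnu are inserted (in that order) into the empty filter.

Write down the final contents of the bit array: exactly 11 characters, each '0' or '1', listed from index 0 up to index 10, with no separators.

Start: bits=00000000000
After insert 'cat': sets bits 4 -> bits=00001000000
After insert 'rat': sets bits 3 7 -> bits=00011001000
After insert 'gnu': sets bits 5 9 -> bits=00011101010

Answer: 00011101010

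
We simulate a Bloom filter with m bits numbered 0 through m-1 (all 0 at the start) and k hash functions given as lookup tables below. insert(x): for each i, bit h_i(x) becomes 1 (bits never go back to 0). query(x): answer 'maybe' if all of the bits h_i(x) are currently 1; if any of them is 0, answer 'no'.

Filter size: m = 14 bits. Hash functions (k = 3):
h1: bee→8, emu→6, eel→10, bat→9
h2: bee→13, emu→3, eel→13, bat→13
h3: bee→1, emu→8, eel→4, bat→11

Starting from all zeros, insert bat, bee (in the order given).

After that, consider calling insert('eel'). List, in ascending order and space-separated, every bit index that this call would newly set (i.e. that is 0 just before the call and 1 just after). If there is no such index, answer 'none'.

Start: bits=00000000000000
After insert 'bat': sets bits 9 11 13 -> bits=00000000010101
After insert 'bee': sets bits 1 8 13 -> bits=01000000110101
insert 'eel' would touch bits 4 10 13; currently bit4=0, bit10=0, bit13=1
Bits that are 0 among those (would change 0->1): 4 10

Answer: 4 10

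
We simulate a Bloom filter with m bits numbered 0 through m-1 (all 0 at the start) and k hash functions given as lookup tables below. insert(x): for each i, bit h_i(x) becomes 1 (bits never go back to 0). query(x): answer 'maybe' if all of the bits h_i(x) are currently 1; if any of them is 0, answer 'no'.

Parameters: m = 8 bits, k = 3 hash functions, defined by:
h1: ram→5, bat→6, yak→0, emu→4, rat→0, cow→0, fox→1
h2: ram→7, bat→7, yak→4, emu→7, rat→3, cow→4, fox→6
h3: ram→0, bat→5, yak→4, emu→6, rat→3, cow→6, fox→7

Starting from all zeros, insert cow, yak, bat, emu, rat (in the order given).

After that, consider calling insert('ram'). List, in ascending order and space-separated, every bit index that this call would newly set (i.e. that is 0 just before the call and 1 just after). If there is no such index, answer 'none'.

Answer: none

Derivation:
Start: bits=00000000
After insert 'cow': sets bits 0 4 6 -> bits=10001010
After insert 'yak': sets bits 0 4 -> bits=10001010
After insert 'bat': sets bits 5 6 7 -> bits=10001111
After insert 'emu': sets bits 4 6 7 -> bits=10001111
After insert 'rat': sets bits 0 3 -> bits=10011111
insert 'ram' would touch bits 0 5 7; currently bit0=1, bit5=1, bit7=1
Bits that are 0 among those (would change 0->1): none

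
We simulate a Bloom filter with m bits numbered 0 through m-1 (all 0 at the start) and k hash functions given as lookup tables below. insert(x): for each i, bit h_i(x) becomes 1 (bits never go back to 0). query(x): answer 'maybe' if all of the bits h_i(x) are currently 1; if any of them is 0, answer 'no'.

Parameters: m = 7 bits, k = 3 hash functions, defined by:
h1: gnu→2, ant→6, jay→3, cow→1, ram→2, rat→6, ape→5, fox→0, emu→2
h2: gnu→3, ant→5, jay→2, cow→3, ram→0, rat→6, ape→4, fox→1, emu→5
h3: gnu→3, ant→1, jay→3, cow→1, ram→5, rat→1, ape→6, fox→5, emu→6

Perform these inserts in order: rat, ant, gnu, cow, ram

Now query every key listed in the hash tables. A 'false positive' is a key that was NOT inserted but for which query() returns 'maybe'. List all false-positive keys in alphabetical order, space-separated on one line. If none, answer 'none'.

Start: bits=0000000
After insert 'rat': sets bits 1 6 -> bits=0100001
After insert 'ant': sets bits 1 5 6 -> bits=0100011
After insert 'gnu': sets bits 2 3 -> bits=0111011
After insert 'cow': sets bits 1 3 -> bits=0111011
After insert 'ram': sets bits 0 2 5 -> bits=1111011
Not inserted: ape emu fox jay — query each against bits=1111011:
query ape: checks bit4=0, bit5=1, bit6=1 (has a 0) -> no => not a false positive
query emu: checks bit2=1, bit5=1, bit6=1 (all 1) -> maybe => FALSE POSITIVE
query fox: checks bit0=1, bit1=1, bit5=1 (all 1) -> maybe => FALSE POSITIVE
query jay: checks bit2=1, bit3=1 (all 1) -> maybe => FALSE POSITIVE
False positives (alphabetical): emu fox jay

Answer: emu fox jay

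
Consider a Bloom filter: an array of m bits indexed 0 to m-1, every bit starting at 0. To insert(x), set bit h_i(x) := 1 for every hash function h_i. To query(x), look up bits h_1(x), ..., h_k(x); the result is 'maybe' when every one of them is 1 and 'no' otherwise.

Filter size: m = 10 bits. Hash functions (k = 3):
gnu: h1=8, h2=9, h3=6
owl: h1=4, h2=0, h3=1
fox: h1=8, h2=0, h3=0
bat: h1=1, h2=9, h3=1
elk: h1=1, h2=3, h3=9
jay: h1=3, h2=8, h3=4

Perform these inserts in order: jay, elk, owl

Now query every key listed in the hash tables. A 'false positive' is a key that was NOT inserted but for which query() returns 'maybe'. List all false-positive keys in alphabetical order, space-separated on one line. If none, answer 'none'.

Answer: bat fox

Derivation:
Start: bits=0000000000
After insert 'jay': sets bits 3 4 8 -> bits=0001100010
After insert 'elk': sets bits 1 3 9 -> bits=0101100011
After insert 'owl': sets bits 0 1 4 -> bits=1101100011
Not inserted: bat fox gnu — query each against bits=1101100011:
query bat: checks bit1=1, bit9=1 (all 1) -> maybe => FALSE POSITIVE
query fox: checks bit0=1, bit8=1 (all 1) -> maybe => FALSE POSITIVE
query gnu: checks bit6=0, bit8=1, bit9=1 (has a 0) -> no => not a false positive
False positives (alphabetical): bat fox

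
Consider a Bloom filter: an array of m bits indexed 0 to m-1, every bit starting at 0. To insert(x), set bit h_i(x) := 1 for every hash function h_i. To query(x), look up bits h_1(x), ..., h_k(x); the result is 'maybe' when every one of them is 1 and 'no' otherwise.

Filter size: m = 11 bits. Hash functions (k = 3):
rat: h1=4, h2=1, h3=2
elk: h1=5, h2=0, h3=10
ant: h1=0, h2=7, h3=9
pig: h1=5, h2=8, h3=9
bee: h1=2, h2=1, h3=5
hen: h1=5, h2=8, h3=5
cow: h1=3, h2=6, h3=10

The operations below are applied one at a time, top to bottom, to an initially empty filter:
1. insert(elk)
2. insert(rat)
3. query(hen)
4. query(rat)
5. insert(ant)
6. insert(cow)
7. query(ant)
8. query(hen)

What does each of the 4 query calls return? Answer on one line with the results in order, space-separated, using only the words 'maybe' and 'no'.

Answer: no maybe maybe no

Derivation:
Start: bits=00000000000
Op 1: insert elk -> sets bits 0 5 10 -> bits=10000100001
Op 2: insert rat -> sets bits 1 2 4 -> bits=11101100001
Op 3: query hen -> checks bit5=1, bit8=0 (has a 0) -> no
Op 4: query rat -> checks bit1=1, bit2=1, bit4=1 (all 1) -> maybe
Op 5: insert ant -> sets bits 0 7 9 -> bits=11101101011
Op 6: insert cow -> sets bits 3 6 10 -> bits=11111111011
Op 7: query ant -> checks bit0=1, bit7=1, bit9=1 (all 1) -> maybe
Op 8: query hen -> checks bit5=1, bit8=0 (has a 0) -> no
Query results in order: no maybe maybe no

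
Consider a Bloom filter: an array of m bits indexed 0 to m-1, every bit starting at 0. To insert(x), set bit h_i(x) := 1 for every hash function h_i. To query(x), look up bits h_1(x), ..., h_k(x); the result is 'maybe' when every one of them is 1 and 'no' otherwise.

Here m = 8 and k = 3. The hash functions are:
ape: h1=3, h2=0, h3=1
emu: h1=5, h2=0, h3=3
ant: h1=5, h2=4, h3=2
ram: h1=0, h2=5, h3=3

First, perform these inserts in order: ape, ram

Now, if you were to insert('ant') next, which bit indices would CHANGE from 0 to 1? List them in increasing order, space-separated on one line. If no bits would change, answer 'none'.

Start: bits=00000000
After insert 'ape': sets bits 0 1 3 -> bits=11010000
After insert 'ram': sets bits 0 3 5 -> bits=11010100
insert 'ant' would touch bits 2 4 5; currently bit2=0, bit4=0, bit5=1
Bits that are 0 among those (would change 0->1): 2 4

Answer: 2 4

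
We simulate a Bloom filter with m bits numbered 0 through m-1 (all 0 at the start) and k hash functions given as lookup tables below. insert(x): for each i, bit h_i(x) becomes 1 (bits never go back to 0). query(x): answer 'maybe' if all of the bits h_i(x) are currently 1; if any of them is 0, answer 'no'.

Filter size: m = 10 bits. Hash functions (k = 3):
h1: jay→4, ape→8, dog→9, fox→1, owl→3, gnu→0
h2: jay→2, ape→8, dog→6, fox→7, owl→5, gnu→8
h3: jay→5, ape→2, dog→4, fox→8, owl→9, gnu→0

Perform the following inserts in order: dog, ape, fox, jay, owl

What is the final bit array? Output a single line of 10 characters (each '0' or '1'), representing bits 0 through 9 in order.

Start: bits=0000000000
After insert 'dog': sets bits 4 6 9 -> bits=0000101001
After insert 'ape': sets bits 2 8 -> bits=0010101011
After insert 'fox': sets bits 1 7 8 -> bits=0110101111
After insert 'jay': sets bits 2 4 5 -> bits=0110111111
After insert 'owl': sets bits 3 5 9 -> bits=0111111111

Answer: 0111111111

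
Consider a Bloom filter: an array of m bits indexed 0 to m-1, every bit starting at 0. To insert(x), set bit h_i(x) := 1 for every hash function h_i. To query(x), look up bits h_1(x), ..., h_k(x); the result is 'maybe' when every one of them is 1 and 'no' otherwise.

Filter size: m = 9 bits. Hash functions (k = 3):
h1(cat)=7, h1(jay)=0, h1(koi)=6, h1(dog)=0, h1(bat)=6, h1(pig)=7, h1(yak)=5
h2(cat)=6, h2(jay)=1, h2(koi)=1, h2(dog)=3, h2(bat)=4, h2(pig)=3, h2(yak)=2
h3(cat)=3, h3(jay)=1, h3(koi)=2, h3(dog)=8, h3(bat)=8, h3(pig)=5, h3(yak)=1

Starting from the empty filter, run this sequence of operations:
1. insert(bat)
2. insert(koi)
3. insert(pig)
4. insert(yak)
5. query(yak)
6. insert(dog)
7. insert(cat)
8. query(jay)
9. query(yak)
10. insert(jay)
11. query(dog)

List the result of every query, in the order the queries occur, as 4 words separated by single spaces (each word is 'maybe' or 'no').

Answer: maybe maybe maybe maybe

Derivation:
Start: bits=000000000
Op 1: insert bat -> sets bits 4 6 8 -> bits=000010101
Op 2: insert koi -> sets bits 1 2 6 -> bits=011010101
Op 3: insert pig -> sets bits 3 5 7 -> bits=011111111
Op 4: insert yak -> sets bits 1 2 5 -> bits=011111111
Op 5: query yak -> checks bit1=1, bit2=1, bit5=1 (all 1) -> maybe
Op 6: insert dog -> sets bits 0 3 8 -> bits=111111111
Op 7: insert cat -> sets bits 3 6 7 -> bits=111111111
Op 8: query jay -> checks bit0=1, bit1=1 (all 1) -> maybe
Op 9: query yak -> checks bit1=1, bit2=1, bit5=1 (all 1) -> maybe
Op 10: insert jay -> sets bits 0 1 -> bits=111111111
Op 11: query dog -> checks bit0=1, bit3=1, bit8=1 (all 1) -> maybe
Query results in order: maybe maybe maybe maybe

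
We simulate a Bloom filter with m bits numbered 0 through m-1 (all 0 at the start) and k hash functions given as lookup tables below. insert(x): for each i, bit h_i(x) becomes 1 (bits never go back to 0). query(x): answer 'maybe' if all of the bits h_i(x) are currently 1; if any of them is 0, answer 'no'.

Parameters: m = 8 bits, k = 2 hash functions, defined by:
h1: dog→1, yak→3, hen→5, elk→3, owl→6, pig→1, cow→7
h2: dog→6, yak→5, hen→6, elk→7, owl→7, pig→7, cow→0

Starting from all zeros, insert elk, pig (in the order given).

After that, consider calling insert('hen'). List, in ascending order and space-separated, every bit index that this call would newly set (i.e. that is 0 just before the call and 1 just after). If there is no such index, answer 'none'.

Answer: 5 6

Derivation:
Start: bits=00000000
After insert 'elk': sets bits 3 7 -> bits=00010001
After insert 'pig': sets bits 1 7 -> bits=01010001
insert 'hen' would touch bits 5 6; currently bit5=0, bit6=0
Bits that are 0 among those (would change 0->1): 5 6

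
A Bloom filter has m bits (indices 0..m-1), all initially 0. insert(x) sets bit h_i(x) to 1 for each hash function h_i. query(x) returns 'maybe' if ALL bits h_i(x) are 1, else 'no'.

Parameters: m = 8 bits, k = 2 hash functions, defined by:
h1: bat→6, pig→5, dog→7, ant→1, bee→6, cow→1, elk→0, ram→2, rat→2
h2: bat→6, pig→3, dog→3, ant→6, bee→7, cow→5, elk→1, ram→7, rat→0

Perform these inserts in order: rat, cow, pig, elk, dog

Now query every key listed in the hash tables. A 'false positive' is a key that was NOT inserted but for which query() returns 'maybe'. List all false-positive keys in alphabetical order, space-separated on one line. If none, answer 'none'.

Start: bits=00000000
After insert 'rat': sets bits 0 2 -> bits=10100000
After insert 'cow': sets bits 1 5 -> bits=11100100
After insert 'pig': sets bits 3 5 -> bits=11110100
After insert 'elk': sets bits 0 1 -> bits=11110100
After insert 'dog': sets bits 3 7 -> bits=11110101
Not inserted: ant bat bee ram — query each against bits=11110101:
query ant: checks bit1=1, bit6=0 (has a 0) -> no => not a false positive
query bat: checks bit6=0 (has a 0) -> no => not a false positive
query bee: checks bit6=0, bit7=1 (has a 0) -> no => not a false positive
query ram: checks bit2=1, bit7=1 (all 1) -> maybe => FALSE POSITIVE
False positives (alphabetical): ram

Answer: ram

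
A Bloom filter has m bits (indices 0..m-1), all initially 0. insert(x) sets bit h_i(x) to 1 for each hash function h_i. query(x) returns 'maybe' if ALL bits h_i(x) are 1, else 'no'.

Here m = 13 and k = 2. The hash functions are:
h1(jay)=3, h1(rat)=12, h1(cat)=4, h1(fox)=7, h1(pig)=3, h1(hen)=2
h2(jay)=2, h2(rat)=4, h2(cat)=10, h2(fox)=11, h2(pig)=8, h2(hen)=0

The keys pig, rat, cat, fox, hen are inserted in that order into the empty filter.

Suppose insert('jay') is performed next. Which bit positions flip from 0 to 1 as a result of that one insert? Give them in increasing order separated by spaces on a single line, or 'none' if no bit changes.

Answer: none

Derivation:
Start: bits=0000000000000
After insert 'pig': sets bits 3 8 -> bits=0001000010000
After insert 'rat': sets bits 4 12 -> bits=0001100010001
After insert 'cat': sets bits 4 10 -> bits=0001100010101
After insert 'fox': sets bits 7 11 -> bits=0001100110111
After insert 'hen': sets bits 0 2 -> bits=1011100110111
insert 'jay' would touch bits 2 3; currently bit2=1, bit3=1
Bits that are 0 among those (would change 0->1): none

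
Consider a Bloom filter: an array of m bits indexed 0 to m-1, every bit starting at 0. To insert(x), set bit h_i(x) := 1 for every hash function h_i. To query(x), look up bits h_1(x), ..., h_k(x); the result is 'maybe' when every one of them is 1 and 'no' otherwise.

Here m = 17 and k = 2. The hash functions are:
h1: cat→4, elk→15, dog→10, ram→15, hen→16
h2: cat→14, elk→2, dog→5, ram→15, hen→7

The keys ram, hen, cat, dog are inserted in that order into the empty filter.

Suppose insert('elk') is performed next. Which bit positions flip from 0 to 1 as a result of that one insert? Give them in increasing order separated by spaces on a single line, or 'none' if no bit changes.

Answer: 2

Derivation:
Start: bits=00000000000000000
After insert 'ram': sets bits 15 -> bits=00000000000000010
After insert 'hen': sets bits 7 16 -> bits=00000001000000011
After insert 'cat': sets bits 4 14 -> bits=00001001000000111
After insert 'dog': sets bits 5 10 -> bits=00001101001000111
insert 'elk' would touch bits 2 15; currently bit2=0, bit15=1
Bits that are 0 among those (would change 0->1): 2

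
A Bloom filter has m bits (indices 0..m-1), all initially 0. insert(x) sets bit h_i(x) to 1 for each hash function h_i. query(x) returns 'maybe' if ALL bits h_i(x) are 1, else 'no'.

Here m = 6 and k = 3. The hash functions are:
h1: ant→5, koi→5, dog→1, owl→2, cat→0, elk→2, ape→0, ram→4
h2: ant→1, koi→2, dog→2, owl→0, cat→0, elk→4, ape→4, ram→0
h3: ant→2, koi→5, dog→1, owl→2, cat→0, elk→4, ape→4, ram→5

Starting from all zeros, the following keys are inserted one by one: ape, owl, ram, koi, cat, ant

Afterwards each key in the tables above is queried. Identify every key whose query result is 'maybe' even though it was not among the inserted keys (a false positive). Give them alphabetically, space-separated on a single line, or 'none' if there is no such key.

Start: bits=000000
After insert 'ape': sets bits 0 4 -> bits=100010
After insert 'owl': sets bits 0 2 -> bits=101010
After insert 'ram': sets bits 0 4 5 -> bits=101011
After insert 'koi': sets bits 2 5 -> bits=101011
After insert 'cat': sets bits 0 -> bits=101011
After insert 'ant': sets bits 1 2 5 -> bits=111011
Not inserted: dog elk — query each against bits=111011:
query dog: checks bit1=1, bit2=1 (all 1) -> maybe => FALSE POSITIVE
query elk: checks bit2=1, bit4=1 (all 1) -> maybe => FALSE POSITIVE
False positives (alphabetical): dog elk

Answer: dog elk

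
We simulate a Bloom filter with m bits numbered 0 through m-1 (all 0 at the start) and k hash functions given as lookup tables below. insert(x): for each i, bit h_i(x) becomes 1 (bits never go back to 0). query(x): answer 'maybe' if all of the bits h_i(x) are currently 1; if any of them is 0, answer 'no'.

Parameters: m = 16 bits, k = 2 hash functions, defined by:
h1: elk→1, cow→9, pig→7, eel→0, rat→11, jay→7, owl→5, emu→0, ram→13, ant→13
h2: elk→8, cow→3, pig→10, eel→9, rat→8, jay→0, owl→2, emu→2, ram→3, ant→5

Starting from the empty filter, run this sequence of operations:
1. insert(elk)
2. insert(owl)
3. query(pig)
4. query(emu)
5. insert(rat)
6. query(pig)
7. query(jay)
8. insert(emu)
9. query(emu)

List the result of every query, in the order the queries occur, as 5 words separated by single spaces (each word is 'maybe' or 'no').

Start: bits=0000000000000000
Op 1: insert elk -> sets bits 1 8 -> bits=0100000010000000
Op 2: insert owl -> sets bits 2 5 -> bits=0110010010000000
Op 3: query pig -> checks bit7=0, bit10=0 (has a 0) -> no
Op 4: query emu -> checks bit0=0, bit2=1 (has a 0) -> no
Op 5: insert rat -> sets bits 8 11 -> bits=0110010010010000
Op 6: query pig -> checks bit7=0, bit10=0 (has a 0) -> no
Op 7: query jay -> checks bit0=0, bit7=0 (has a 0) -> no
Op 8: insert emu -> sets bits 0 2 -> bits=1110010010010000
Op 9: query emu -> checks bit0=1, bit2=1 (all 1) -> maybe
Query results in order: no no no no maybe

Answer: no no no no maybe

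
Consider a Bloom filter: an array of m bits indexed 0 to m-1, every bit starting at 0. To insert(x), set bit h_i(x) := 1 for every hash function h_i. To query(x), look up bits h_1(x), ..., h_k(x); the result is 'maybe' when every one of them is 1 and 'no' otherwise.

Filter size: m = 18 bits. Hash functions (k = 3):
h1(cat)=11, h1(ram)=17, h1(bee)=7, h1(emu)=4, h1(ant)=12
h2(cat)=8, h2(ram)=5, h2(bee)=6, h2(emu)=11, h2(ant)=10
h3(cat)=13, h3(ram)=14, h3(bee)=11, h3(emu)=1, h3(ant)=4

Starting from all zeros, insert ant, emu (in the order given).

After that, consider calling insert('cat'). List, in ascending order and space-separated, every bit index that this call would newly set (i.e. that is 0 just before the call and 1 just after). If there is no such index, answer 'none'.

Answer: 8 13

Derivation:
Start: bits=000000000000000000
After insert 'ant': sets bits 4 10 12 -> bits=000010000010100000
After insert 'emu': sets bits 1 4 11 -> bits=010010000011100000
insert 'cat' would touch bits 8 11 13; currently bit8=0, bit11=1, bit13=0
Bits that are 0 among those (would change 0->1): 8 13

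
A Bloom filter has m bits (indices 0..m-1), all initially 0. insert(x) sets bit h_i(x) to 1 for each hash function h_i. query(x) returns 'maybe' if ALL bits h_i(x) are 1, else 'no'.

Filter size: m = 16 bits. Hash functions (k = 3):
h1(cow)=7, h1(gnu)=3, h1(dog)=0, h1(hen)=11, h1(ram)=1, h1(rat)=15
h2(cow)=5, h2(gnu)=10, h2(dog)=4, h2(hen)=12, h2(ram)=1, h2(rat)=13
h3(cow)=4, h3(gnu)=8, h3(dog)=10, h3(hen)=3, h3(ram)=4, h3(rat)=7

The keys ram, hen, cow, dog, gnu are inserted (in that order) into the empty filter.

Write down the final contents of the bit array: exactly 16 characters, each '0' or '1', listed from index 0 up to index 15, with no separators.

Start: bits=0000000000000000
After insert 'ram': sets bits 1 4 -> bits=0100100000000000
After insert 'hen': sets bits 3 11 12 -> bits=0101100000011000
After insert 'cow': sets bits 4 5 7 -> bits=0101110100011000
After insert 'dog': sets bits 0 4 10 -> bits=1101110100111000
After insert 'gnu': sets bits 3 8 10 -> bits=1101110110111000

Answer: 1101110110111000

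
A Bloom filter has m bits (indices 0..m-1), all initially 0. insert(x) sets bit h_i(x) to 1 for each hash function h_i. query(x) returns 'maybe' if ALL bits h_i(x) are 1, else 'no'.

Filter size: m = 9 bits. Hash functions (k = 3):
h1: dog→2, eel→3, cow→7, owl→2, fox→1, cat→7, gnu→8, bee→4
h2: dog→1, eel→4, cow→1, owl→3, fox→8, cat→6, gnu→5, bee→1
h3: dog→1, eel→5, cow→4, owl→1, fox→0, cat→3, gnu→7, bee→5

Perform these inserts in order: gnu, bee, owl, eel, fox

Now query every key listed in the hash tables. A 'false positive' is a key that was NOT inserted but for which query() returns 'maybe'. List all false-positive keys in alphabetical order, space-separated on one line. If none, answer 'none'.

Answer: cow dog

Derivation:
Start: bits=000000000
After insert 'gnu': sets bits 5 7 8 -> bits=000001011
After insert 'bee': sets bits 1 4 5 -> bits=010011011
After insert 'owl': sets bits 1 2 3 -> bits=011111011
After insert 'eel': sets bits 3 4 5 -> bits=011111011
After insert 'fox': sets bits 0 1 8 -> bits=111111011
Not inserted: cat cow dog — query each against bits=111111011:
query cat: checks bit3=1, bit6=0, bit7=1 (has a 0) -> no => not a false positive
query cow: checks bit1=1, bit4=1, bit7=1 (all 1) -> maybe => FALSE POSITIVE
query dog: checks bit1=1, bit2=1 (all 1) -> maybe => FALSE POSITIVE
False positives (alphabetical): cow dog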